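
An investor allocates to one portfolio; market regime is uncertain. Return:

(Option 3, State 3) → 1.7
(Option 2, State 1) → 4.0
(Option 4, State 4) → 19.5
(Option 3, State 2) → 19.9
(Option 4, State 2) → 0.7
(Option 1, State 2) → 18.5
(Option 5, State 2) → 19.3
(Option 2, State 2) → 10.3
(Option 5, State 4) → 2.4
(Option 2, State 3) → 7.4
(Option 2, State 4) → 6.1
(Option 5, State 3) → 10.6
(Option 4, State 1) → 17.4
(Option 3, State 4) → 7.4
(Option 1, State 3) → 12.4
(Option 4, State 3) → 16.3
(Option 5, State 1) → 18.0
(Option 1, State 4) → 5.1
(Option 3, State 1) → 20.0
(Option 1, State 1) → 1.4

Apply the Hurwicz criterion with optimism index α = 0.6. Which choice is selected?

Option 3

Option 1: 0.6·18.5 + 0.4·1.4 = 11.66
Option 2: 0.6·10.3 + 0.4·4.0 = 7.78
Option 3: 0.6·20.0 + 0.4·1.7 = 12.68
Option 4: 0.6·19.5 + 0.4·0.7 = 11.98
Option 5: 0.6·19.3 + 0.4·2.4 = 12.54
Highest Hurwicz score = 12.68 → Option 3.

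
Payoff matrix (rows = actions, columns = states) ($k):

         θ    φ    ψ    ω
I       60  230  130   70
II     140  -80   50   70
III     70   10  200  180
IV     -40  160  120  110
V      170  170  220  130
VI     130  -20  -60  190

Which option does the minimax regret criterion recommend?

Column bests: θ=170, φ=230, ψ=220, ω=190.
I regrets: 110, 0, 90, 120 → max 120
II regrets: 30, 310, 170, 120 → max 310
III regrets: 100, 220, 20, 10 → max 220
IV regrets: 210, 70, 100, 80 → max 210
V regrets: 0, 60, 0, 60 → max 60
VI regrets: 40, 250, 280, 0 → max 280
Smallest max regret = 60 → V.

V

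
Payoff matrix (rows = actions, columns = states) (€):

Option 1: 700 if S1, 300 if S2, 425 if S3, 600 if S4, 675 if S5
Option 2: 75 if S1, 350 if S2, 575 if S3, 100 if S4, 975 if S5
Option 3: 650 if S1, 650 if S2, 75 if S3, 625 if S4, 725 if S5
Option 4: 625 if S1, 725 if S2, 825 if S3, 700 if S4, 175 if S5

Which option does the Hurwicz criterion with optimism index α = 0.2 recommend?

Option 1

Option 1: 0.2·700 + 0.8·300 = 380
Option 2: 0.2·975 + 0.8·75 = 255
Option 3: 0.2·725 + 0.8·75 = 205
Option 4: 0.2·825 + 0.8·175 = 305
Highest Hurwicz score = 380 → Option 1.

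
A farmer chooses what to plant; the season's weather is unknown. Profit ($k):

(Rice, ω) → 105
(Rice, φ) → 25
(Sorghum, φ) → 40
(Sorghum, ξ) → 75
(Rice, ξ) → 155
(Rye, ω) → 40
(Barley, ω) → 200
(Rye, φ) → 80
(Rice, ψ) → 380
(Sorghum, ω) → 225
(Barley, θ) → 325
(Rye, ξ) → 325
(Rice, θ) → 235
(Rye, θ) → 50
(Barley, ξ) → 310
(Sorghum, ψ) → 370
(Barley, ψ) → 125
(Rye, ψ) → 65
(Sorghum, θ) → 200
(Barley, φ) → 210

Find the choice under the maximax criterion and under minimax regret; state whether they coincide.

maximax → Rice; minimax regret → Rice (agree)

Row maxima: Sorghum=370, Barley=325, Rye=325, Rice=380
Best best-case = 380 → Rice.
Column bests: θ=325, φ=210, ψ=380, ω=225, ξ=325.
Sorghum regrets: 125, 170, 10, 0, 250 → max 250
Barley regrets: 0, 0, 255, 25, 15 → max 255
Rye regrets: 275, 130, 315, 185, 0 → max 315
Rice regrets: 90, 185, 0, 120, 170 → max 185
Smallest max regret = 185 → Rice.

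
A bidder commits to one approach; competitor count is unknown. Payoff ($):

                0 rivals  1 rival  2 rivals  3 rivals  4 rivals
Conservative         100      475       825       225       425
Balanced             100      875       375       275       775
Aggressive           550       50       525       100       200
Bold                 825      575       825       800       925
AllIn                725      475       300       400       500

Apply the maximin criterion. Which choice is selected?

Row minima: Conservative=100, Balanced=100, Aggressive=50, Bold=575, AllIn=300
Best worst-case = 575 → Bold.

Bold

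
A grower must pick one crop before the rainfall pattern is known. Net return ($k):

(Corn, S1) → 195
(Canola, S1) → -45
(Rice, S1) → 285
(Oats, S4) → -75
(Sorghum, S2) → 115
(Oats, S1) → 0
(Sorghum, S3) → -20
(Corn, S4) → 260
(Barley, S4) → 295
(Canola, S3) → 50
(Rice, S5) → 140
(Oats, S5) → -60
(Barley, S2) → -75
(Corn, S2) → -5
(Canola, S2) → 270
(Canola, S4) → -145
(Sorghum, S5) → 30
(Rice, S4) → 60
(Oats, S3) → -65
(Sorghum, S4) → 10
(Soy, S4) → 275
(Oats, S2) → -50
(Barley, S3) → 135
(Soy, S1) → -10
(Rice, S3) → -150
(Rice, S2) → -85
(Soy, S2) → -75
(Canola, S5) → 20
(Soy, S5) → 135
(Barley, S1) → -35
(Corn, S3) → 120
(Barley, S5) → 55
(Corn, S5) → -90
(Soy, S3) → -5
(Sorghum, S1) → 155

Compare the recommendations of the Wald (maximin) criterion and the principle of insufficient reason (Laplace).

maximin → Sorghum; laplace → Corn (disagree)

Row minima: Sorghum=-20, Canola=-145, Soy=-75, Barley=-75, Corn=-90, Rice=-150, Oats=-75
Best worst-case = -20 → Sorghum.
Row averages: Sorghum=58, Canola=30, Soy=64, Barley=75, Corn=96, Rice=50, Oats=-50
Highest average = 96 → Corn.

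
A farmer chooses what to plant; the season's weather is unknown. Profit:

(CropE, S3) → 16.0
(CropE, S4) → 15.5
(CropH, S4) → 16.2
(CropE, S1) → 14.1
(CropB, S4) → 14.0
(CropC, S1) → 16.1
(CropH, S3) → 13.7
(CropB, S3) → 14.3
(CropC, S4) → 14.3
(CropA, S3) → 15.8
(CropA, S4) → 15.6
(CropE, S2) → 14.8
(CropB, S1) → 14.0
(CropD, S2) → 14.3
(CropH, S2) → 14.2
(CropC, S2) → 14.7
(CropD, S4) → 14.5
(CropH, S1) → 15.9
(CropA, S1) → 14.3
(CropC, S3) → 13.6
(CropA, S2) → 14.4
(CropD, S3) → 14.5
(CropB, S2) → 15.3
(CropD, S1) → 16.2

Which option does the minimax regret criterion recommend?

CropD

Column bests: S1=16.2, S2=15.3, S3=16.0, S4=16.2.
CropC regrets: 0.1, 0.6, 2.4, 1.9 → max 2.4
CropA regrets: 1.9, 0.9, 0.2, 0.6 → max 1.9
CropD regrets: 0.0, 1.0, 1.5, 1.7 → max 1.7
CropE regrets: 2.1, 0.5, 0.0, 0.7 → max 2.1
CropH regrets: 0.3, 1.1, 2.3, 0.0 → max 2.3
CropB regrets: 2.2, 0.0, 1.7, 2.2 → max 2.2
Smallest max regret = 1.7 → CropD.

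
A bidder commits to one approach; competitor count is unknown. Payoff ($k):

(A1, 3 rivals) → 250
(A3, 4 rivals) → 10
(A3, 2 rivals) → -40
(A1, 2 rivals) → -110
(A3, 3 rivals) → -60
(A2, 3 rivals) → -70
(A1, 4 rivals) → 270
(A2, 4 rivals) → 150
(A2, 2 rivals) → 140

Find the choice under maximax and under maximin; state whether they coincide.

maximax → A1; maximin → A3 (disagree)

Row maxima: A1=270, A2=150, A3=10
Best best-case = 270 → A1.
Row minima: A1=-110, A2=-70, A3=-60
Best worst-case = -60 → A3.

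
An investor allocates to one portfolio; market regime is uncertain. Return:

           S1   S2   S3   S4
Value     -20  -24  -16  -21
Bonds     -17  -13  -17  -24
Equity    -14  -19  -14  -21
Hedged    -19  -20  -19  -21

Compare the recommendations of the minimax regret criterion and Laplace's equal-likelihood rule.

Column bests: S1=-14, S2=-13, S3=-14, S4=-21.
Value regrets: 6, 11, 2, 0 → max 11
Bonds regrets: 3, 0, 3, 3 → max 3
Equity regrets: 0, 6, 0, 0 → max 6
Hedged regrets: 5, 7, 5, 0 → max 7
Smallest max regret = 3 → Bonds.
Row averages: Value=-20.25, Bonds=-17.75, Equity=-17, Hedged=-19.75
Highest average = -17 → Equity.

minimax regret → Bonds; laplace → Equity (disagree)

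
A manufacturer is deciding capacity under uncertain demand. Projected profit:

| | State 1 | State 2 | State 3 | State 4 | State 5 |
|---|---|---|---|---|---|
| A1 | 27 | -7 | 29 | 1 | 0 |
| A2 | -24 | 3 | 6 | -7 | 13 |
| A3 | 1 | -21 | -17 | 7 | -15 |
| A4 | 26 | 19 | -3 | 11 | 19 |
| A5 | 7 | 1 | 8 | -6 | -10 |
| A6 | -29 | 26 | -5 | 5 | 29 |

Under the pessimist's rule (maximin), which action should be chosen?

A4

Row minima: A1=-7, A2=-24, A3=-21, A4=-3, A5=-10, A6=-29
Best worst-case = -3 → A4.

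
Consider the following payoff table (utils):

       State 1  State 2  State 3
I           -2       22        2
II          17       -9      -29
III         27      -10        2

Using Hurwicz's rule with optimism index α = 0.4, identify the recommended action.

I: 0.4·22 + 0.6·(-2) = 7.6
II: 0.4·17 + 0.6·(-29) = -10.6
III: 0.4·27 + 0.6·(-10) = 4.8
Highest Hurwicz score = 7.6 → I.

I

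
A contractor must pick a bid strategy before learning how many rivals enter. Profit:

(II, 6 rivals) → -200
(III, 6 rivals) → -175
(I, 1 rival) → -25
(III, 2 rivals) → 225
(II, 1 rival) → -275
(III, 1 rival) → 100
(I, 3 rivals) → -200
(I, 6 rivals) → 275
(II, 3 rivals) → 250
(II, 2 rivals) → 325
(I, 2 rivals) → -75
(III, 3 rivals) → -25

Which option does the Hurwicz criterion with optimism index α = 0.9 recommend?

I: 0.9·275 + 0.1·(-200) = 227.5
II: 0.9·325 + 0.1·(-275) = 265
III: 0.9·225 + 0.1·(-175) = 185
Highest Hurwicz score = 265 → II.

II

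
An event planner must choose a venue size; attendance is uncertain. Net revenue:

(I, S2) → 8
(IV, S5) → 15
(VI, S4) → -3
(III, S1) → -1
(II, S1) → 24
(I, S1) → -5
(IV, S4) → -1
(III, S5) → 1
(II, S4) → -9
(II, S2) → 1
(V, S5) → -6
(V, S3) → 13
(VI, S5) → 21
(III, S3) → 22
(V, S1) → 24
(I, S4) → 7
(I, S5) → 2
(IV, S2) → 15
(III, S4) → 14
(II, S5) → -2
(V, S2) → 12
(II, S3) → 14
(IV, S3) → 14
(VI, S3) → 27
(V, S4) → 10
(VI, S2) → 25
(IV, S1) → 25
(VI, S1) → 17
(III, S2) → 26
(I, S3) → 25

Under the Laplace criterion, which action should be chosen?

VI

Row averages: I=7.4, II=5.6, III=12.4, IV=13.6, V=10.6, VI=17.4
Highest average = 17.4 → VI.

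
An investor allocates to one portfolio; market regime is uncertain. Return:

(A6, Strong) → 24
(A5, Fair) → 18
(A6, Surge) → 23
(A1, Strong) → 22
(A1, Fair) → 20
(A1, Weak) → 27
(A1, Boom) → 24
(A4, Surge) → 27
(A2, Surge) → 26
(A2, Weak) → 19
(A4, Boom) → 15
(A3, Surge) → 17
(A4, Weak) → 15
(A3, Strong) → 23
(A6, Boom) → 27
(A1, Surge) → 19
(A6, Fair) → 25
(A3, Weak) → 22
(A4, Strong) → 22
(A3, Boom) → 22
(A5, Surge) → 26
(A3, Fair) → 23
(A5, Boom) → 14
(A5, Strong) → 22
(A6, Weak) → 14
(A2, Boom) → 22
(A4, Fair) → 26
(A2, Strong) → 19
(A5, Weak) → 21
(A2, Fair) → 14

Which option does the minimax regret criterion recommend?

A1

Column bests: Weak=27, Fair=26, Strong=24, Boom=27, Surge=27.
A1 regrets: 0, 6, 2, 3, 8 → max 8
A2 regrets: 8, 12, 5, 5, 1 → max 12
A3 regrets: 5, 3, 1, 5, 10 → max 10
A4 regrets: 12, 0, 2, 12, 0 → max 12
A5 regrets: 6, 8, 2, 13, 1 → max 13
A6 regrets: 13, 1, 0, 0, 4 → max 13
Smallest max regret = 8 → A1.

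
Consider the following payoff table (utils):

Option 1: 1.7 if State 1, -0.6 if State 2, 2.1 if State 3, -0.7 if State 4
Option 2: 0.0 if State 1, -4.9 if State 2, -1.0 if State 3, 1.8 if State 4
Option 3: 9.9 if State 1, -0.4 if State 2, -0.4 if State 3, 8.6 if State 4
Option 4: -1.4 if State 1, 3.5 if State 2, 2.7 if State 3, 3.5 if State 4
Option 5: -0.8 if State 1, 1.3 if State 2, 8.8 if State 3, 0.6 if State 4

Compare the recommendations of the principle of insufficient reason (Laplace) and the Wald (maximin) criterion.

laplace → Option 3; maximin → Option 3 (agree)

Row averages: Option 1=0.625, Option 2=-1.025, Option 3=4.425, Option 4=2.075, Option 5=2.475
Highest average = 4.425 → Option 3.
Row minima: Option 1=-0.7, Option 2=-4.9, Option 3=-0.4, Option 4=-1.4, Option 5=-0.8
Best worst-case = -0.4 → Option 3.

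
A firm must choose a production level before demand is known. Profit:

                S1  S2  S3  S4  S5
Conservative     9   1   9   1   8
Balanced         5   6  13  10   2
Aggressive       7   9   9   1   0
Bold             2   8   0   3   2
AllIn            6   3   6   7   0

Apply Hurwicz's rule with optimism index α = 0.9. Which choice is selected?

Conservative: 0.9·9 + 0.1·1 = 8.2
Balanced: 0.9·13 + 0.1·2 = 11.9
Aggressive: 0.9·9 + 0.1·0 = 8.1
Bold: 0.9·8 + 0.1·0 = 7.2
AllIn: 0.9·7 + 0.1·0 = 6.3
Highest Hurwicz score = 11.9 → Balanced.

Balanced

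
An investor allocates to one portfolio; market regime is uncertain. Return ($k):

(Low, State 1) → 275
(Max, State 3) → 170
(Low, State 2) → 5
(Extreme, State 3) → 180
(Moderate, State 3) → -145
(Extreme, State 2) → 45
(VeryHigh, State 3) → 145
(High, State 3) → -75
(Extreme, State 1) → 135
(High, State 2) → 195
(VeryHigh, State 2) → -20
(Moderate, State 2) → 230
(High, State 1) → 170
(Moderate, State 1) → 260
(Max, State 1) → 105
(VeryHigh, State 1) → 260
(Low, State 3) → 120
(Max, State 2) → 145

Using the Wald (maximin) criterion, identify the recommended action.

Max

Row minima: Low=5, Moderate=-145, High=-75, VeryHigh=-20, Extreme=45, Max=105
Best worst-case = 105 → Max.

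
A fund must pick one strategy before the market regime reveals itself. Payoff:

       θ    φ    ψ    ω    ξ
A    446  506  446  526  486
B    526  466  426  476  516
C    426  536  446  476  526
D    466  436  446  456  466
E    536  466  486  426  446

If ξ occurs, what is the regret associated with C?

0

Best payoff under ξ is 526.
Regret = 526 − 526 = 0.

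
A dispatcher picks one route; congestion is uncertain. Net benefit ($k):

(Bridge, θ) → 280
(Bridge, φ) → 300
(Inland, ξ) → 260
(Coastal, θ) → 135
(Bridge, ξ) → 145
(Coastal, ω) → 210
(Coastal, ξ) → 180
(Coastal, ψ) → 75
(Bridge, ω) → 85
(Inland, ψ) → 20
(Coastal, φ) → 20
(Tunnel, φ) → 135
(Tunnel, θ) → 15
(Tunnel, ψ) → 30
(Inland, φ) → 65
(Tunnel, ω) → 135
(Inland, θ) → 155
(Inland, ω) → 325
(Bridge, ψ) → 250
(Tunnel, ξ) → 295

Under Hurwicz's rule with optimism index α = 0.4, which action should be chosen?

Bridge

Bridge: 0.4·300 + 0.6·85 = 171
Inland: 0.4·325 + 0.6·20 = 142
Coastal: 0.4·210 + 0.6·20 = 96
Tunnel: 0.4·295 + 0.6·15 = 127
Highest Hurwicz score = 171 → Bridge.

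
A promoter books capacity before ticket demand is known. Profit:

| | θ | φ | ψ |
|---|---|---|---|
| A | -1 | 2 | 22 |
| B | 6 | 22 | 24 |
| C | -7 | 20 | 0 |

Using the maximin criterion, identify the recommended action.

Row minima: A=-1, B=6, C=-7
Best worst-case = 6 → B.

B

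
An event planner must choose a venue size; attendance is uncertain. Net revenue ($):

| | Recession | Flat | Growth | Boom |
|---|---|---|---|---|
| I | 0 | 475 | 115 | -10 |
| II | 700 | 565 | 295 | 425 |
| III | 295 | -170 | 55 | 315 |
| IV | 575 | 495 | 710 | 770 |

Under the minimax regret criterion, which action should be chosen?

Column bests: Recession=700, Flat=565, Growth=710, Boom=770.
I regrets: 700, 90, 595, 780 → max 780
II regrets: 0, 0, 415, 345 → max 415
III regrets: 405, 735, 655, 455 → max 735
IV regrets: 125, 70, 0, 0 → max 125
Smallest max regret = 125 → IV.

IV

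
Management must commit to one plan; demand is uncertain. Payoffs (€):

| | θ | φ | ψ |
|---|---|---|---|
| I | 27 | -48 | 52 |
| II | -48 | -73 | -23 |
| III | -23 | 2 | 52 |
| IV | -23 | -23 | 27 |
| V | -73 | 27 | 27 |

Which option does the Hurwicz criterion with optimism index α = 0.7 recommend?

I: 0.7·52 + 0.3·(-48) = 22
II: 0.7·(-23) + 0.3·(-73) = -38
III: 0.7·52 + 0.3·(-23) = 29.5
IV: 0.7·27 + 0.3·(-23) = 12
V: 0.7·27 + 0.3·(-73) = -3
Highest Hurwicz score = 29.5 → III.

III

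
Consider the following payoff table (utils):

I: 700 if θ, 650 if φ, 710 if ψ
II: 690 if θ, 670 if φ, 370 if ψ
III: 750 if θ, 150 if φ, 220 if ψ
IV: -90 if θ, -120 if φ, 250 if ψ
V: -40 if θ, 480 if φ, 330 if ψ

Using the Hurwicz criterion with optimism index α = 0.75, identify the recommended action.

I: 0.75·710 + 0.25·650 = 695
II: 0.75·690 + 0.25·370 = 610
III: 0.75·750 + 0.25·150 = 600
IV: 0.75·250 + 0.25·(-120) = 157.5
V: 0.75·480 + 0.25·(-40) = 350
Highest Hurwicz score = 695 → I.

I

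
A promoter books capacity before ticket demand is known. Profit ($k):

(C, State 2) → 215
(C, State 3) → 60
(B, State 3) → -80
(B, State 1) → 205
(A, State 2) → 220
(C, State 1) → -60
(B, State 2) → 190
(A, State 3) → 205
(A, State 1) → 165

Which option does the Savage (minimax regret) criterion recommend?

A

Column bests: State 1=205, State 2=220, State 3=205.
A regrets: 40, 0, 0 → max 40
B regrets: 0, 30, 285 → max 285
C regrets: 265, 5, 145 → max 265
Smallest max regret = 40 → A.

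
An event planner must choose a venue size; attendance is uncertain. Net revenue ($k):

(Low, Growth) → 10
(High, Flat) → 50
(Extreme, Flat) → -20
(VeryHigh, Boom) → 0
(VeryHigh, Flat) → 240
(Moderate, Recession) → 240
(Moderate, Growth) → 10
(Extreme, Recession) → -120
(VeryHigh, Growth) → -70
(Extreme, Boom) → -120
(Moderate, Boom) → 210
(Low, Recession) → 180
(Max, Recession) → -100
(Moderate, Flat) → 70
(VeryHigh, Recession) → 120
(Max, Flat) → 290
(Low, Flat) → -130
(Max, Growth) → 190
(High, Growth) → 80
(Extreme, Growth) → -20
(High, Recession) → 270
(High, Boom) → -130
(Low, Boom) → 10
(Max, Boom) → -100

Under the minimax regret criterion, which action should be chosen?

Moderate

Column bests: Recession=270, Flat=290, Growth=190, Boom=210.
Low regrets: 90, 420, 180, 200 → max 420
Moderate regrets: 30, 220, 180, 0 → max 220
High regrets: 0, 240, 110, 340 → max 340
VeryHigh regrets: 150, 50, 260, 210 → max 260
Extreme regrets: 390, 310, 210, 330 → max 390
Max regrets: 370, 0, 0, 310 → max 370
Smallest max regret = 220 → Moderate.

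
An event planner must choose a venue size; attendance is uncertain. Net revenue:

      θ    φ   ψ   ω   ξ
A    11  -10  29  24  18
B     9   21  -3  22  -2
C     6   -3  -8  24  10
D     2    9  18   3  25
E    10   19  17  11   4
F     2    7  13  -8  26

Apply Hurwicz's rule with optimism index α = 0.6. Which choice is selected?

D

A: 0.6·29 + 0.4·(-10) = 13.4
B: 0.6·22 + 0.4·(-3) = 12
C: 0.6·24 + 0.4·(-8) = 11.2
D: 0.6·25 + 0.4·2 = 15.8
E: 0.6·19 + 0.4·4 = 13
F: 0.6·26 + 0.4·(-8) = 12.4
Highest Hurwicz score = 15.8 → D.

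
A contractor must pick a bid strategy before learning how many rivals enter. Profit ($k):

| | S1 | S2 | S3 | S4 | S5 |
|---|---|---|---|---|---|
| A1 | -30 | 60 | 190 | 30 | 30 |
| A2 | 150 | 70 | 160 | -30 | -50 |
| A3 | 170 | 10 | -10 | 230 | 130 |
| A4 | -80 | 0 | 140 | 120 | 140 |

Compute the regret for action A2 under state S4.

Best payoff under S4 is 230.
Regret = 230 − (-30) = 260.

260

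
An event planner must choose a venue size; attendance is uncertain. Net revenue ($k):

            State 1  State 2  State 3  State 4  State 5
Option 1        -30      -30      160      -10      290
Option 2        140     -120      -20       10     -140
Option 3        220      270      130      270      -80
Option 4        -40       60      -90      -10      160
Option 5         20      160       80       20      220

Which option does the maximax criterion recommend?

Row maxima: Option 1=290, Option 2=140, Option 3=270, Option 4=160, Option 5=220
Best best-case = 290 → Option 1.

Option 1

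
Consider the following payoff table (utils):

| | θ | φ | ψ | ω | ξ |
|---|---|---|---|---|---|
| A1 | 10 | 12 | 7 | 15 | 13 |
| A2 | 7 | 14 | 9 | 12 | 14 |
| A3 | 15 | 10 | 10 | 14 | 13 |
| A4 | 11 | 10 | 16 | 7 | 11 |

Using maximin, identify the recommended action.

Row minima: A1=7, A2=7, A3=10, A4=7
Best worst-case = 10 → A3.

A3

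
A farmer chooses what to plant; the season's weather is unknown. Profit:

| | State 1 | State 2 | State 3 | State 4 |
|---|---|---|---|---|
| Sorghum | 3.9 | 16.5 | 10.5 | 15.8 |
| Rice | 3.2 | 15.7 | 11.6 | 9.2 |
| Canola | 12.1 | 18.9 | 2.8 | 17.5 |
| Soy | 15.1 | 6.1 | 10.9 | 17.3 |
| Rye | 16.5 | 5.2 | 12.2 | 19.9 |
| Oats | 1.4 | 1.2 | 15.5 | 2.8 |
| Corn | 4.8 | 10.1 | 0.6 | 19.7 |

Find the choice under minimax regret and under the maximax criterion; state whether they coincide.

minimax regret → Sorghum; maximax → Rye (disagree)

Column bests: State 1=16.5, State 2=18.9, State 3=15.5, State 4=19.9.
Sorghum regrets: 12.6, 2.4, 5.0, 4.1 → max 12.6
Rice regrets: 13.3, 3.2, 3.9, 10.7 → max 13.3
Canola regrets: 4.4, 0.0, 12.7, 2.4 → max 12.7
Soy regrets: 1.4, 12.8, 4.6, 2.6 → max 12.8
Rye regrets: 0.0, 13.7, 3.3, 0.0 → max 13.7
Oats regrets: 15.1, 17.7, 0.0, 17.1 → max 17.7
Corn regrets: 11.7, 8.8, 14.9, 0.2 → max 14.9
Smallest max regret = 12.6 → Sorghum.
Row maxima: Sorghum=16.5, Rice=15.7, Canola=18.9, Soy=17.3, Rye=19.9, Oats=15.5, Corn=19.7
Best best-case = 19.9 → Rye.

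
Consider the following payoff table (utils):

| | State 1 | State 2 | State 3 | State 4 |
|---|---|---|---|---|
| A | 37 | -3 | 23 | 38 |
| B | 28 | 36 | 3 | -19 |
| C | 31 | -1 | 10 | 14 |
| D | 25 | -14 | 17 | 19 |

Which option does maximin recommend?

Row minima: A=-3, B=-19, C=-1, D=-14
Best worst-case = -1 → C.

C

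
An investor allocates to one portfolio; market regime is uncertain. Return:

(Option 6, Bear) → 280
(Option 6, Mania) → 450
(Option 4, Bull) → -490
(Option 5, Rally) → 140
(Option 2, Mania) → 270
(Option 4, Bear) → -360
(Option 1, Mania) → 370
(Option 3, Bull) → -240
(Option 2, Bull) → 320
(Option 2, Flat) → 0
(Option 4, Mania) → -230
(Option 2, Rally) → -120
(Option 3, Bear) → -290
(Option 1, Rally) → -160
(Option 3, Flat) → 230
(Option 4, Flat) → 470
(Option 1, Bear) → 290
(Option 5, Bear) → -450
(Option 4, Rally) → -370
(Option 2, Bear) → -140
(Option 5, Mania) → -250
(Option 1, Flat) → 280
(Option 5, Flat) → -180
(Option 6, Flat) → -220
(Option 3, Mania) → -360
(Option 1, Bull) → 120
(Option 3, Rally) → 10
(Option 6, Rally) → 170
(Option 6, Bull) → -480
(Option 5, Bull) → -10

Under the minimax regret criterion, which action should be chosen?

Option 1

Column bests: Bear=290, Flat=470, Bull=320, Rally=170, Mania=450.
Option 1 regrets: 0, 190, 200, 330, 80 → max 330
Option 2 regrets: 430, 470, 0, 290, 180 → max 470
Option 3 regrets: 580, 240, 560, 160, 810 → max 810
Option 4 regrets: 650, 0, 810, 540, 680 → max 810
Option 5 regrets: 740, 650, 330, 30, 700 → max 740
Option 6 regrets: 10, 690, 800, 0, 0 → max 800
Smallest max regret = 330 → Option 1.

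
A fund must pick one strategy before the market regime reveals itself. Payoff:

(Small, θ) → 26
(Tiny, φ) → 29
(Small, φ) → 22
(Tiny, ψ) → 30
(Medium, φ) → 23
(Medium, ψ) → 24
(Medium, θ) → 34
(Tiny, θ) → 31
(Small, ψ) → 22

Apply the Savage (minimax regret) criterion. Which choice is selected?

Tiny

Column bests: θ=34, φ=29, ψ=30.
Tiny regrets: 3, 0, 0 → max 3
Small regrets: 8, 7, 8 → max 8
Medium regrets: 0, 6, 6 → max 6
Smallest max regret = 3 → Tiny.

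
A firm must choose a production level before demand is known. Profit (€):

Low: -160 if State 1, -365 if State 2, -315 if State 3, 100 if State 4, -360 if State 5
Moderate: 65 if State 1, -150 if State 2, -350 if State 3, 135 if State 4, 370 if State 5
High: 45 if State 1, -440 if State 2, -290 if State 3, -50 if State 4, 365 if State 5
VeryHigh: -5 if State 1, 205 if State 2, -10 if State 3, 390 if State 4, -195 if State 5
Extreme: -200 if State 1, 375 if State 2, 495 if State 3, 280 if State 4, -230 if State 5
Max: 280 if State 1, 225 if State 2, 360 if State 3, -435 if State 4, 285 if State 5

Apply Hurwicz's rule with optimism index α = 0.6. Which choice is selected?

Extreme

Low: 0.6·100 + 0.4·(-365) = -86
Moderate: 0.6·370 + 0.4·(-350) = 82
High: 0.6·365 + 0.4·(-440) = 43
VeryHigh: 0.6·390 + 0.4·(-195) = 156
Extreme: 0.6·495 + 0.4·(-230) = 205
Max: 0.6·360 + 0.4·(-435) = 42
Highest Hurwicz score = 205 → Extreme.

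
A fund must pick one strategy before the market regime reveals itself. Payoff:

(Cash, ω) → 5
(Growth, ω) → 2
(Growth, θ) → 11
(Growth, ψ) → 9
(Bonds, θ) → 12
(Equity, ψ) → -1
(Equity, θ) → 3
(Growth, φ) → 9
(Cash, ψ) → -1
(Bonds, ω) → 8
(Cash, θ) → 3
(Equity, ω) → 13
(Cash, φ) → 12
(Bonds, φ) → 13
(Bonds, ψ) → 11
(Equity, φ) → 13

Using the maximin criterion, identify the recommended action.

Row minima: Equity=-1, Growth=2, Cash=-1, Bonds=8
Best worst-case = 8 → Bonds.

Bonds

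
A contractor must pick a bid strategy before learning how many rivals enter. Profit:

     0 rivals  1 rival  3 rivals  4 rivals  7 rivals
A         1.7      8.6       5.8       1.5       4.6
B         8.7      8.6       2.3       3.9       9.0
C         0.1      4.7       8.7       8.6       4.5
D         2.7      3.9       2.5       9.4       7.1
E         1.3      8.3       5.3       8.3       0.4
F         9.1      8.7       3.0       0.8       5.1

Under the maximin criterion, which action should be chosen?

Row minima: A=1.5, B=2.3, C=0.1, D=2.5, E=0.4, F=0.8
Best worst-case = 2.5 → D.

D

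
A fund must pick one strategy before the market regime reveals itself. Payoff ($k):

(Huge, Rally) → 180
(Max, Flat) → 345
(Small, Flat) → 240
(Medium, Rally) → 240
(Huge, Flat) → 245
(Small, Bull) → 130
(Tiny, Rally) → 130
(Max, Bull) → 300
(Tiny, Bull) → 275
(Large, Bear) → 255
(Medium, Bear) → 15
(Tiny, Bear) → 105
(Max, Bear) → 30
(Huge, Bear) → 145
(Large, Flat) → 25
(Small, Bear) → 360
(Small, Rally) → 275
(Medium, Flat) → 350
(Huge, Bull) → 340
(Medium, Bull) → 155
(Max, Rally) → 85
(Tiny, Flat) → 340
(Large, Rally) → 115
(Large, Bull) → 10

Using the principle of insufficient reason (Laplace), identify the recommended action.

Row averages: Tiny=212.5, Small=251.25, Medium=190, Large=101.25, Huge=227.5, Max=190
Highest average = 251.25 → Small.

Small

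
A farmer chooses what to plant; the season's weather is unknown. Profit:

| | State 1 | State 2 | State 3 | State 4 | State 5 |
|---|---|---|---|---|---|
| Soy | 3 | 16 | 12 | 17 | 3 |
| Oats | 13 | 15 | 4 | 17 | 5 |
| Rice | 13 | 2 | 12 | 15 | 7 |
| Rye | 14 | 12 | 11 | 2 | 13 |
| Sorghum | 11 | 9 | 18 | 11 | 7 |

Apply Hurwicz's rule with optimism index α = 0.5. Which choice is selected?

Sorghum

Soy: 0.5·17 + 0.5·3 = 10
Oats: 0.5·17 + 0.5·4 = 10.5
Rice: 0.5·15 + 0.5·2 = 8.5
Rye: 0.5·14 + 0.5·2 = 8
Sorghum: 0.5·18 + 0.5·7 = 12.5
Highest Hurwicz score = 12.5 → Sorghum.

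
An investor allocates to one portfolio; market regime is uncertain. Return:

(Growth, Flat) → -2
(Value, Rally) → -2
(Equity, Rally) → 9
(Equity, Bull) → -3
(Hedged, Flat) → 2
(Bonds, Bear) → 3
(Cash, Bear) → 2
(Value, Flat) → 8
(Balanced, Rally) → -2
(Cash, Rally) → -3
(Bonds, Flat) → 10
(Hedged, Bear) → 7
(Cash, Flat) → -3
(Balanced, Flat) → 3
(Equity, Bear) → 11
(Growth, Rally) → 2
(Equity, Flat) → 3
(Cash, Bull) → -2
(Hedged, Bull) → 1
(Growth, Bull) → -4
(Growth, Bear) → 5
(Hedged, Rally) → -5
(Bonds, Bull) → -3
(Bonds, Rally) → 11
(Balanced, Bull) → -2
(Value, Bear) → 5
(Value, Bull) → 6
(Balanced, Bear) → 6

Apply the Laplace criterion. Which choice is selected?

Row averages: Balanced=1.25, Hedged=1.25, Growth=0.25, Equity=5, Cash=-1.5, Bonds=5.25, Value=4.25
Highest average = 5.25 → Bonds.

Bonds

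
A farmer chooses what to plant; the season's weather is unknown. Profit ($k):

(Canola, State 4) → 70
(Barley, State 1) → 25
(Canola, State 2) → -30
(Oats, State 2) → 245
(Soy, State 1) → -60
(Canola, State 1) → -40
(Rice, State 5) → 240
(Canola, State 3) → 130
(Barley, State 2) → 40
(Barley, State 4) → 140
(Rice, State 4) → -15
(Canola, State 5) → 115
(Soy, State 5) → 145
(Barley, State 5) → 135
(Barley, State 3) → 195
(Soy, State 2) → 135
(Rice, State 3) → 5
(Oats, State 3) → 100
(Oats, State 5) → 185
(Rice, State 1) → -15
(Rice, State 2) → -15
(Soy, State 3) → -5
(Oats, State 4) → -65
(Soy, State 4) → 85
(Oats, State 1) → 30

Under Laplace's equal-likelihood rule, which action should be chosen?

Row averages: Soy=60, Oats=99, Rice=40, Canola=49, Barley=107
Highest average = 107 → Barley.

Barley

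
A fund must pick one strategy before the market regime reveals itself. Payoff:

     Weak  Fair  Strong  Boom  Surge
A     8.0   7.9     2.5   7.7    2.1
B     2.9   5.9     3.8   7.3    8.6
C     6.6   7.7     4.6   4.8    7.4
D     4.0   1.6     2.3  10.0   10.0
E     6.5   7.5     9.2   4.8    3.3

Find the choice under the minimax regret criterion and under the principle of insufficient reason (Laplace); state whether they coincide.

minimax regret → C; laplace → E (disagree)

Column bests: Weak=8.0, Fair=7.9, Strong=9.2, Boom=10.0, Surge=10.0.
A regrets: 0.0, 0.0, 6.7, 2.3, 7.9 → max 7.9
B regrets: 5.1, 2.0, 5.4, 2.7, 1.4 → max 5.4
C regrets: 1.4, 0.2, 4.6, 5.2, 2.6 → max 5.2
D regrets: 4.0, 6.3, 6.9, 0.0, 0.0 → max 6.9
E regrets: 1.5, 0.4, 0.0, 5.2, 6.7 → max 6.7
Smallest max regret = 5.2 → C.
Row averages: A=5.64, B=5.7, C=6.22, D=5.58, E=6.26
Highest average = 6.26 → E.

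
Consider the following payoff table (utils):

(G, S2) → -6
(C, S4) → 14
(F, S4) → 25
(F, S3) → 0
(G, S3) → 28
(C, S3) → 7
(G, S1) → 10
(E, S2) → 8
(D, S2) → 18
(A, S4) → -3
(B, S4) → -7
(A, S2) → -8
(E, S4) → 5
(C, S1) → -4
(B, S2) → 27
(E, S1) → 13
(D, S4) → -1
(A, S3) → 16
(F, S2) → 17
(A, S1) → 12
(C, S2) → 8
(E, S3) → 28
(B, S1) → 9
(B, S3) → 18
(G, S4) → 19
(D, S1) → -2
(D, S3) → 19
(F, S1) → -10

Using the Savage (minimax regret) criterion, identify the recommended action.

E

Column bests: S1=13, S2=27, S3=28, S4=25.
A regrets: 1, 35, 12, 28 → max 35
B regrets: 4, 0, 10, 32 → max 32
C regrets: 17, 19, 21, 11 → max 21
D regrets: 15, 9, 9, 26 → max 26
E regrets: 0, 19, 0, 20 → max 20
F regrets: 23, 10, 28, 0 → max 28
G regrets: 3, 33, 0, 6 → max 33
Smallest max regret = 20 → E.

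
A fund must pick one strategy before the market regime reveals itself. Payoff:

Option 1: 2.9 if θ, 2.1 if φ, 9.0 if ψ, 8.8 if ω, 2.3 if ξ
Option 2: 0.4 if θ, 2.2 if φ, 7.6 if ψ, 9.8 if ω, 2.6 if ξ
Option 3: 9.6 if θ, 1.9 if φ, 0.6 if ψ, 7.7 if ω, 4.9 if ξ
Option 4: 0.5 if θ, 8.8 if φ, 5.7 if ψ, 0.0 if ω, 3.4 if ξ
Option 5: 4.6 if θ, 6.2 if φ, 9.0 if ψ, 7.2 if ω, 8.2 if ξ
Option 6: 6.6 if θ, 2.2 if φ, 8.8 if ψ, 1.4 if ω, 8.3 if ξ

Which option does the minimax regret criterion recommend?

Option 5

Column bests: θ=9.6, φ=8.8, ψ=9.0, ω=9.8, ξ=8.3.
Option 1 regrets: 6.7, 6.7, 0.0, 1.0, 6.0 → max 6.7
Option 2 regrets: 9.2, 6.6, 1.4, 0.0, 5.7 → max 9.2
Option 3 regrets: 0.0, 6.9, 8.4, 2.1, 3.4 → max 8.4
Option 4 regrets: 9.1, 0.0, 3.3, 9.8, 4.9 → max 9.8
Option 5 regrets: 5.0, 2.6, 0.0, 2.6, 0.1 → max 5.0
Option 6 regrets: 3.0, 6.6, 0.2, 8.4, 0.0 → max 8.4
Smallest max regret = 5.0 → Option 5.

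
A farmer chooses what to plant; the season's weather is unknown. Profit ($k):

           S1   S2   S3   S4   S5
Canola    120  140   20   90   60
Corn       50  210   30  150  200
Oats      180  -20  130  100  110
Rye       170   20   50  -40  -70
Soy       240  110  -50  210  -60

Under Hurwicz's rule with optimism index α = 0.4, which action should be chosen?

Corn

Canola: 0.4·140 + 0.6·20 = 68
Corn: 0.4·210 + 0.6·30 = 102
Oats: 0.4·180 + 0.6·(-20) = 60
Rye: 0.4·170 + 0.6·(-70) = 26
Soy: 0.4·240 + 0.6·(-60) = 60
Highest Hurwicz score = 102 → Corn.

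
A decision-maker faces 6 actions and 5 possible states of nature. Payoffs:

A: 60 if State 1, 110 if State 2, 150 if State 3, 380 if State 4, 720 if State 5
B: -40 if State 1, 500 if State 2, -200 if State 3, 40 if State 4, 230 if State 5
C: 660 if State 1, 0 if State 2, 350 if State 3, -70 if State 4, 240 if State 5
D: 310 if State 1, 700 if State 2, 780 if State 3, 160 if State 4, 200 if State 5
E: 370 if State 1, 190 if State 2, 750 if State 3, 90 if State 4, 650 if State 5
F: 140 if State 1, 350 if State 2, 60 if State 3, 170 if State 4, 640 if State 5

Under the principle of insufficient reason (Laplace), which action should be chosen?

Row averages: A=284, B=106, C=236, D=430, E=410, F=272
Highest average = 430 → D.

D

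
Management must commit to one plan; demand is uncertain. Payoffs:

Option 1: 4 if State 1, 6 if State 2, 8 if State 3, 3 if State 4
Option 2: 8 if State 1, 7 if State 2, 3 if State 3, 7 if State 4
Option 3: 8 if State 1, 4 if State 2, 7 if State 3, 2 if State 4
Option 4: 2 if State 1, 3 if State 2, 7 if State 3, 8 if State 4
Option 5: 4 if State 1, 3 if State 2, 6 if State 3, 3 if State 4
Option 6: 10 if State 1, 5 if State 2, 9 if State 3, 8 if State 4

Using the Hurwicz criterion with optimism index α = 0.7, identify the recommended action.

Option 6

Option 1: 0.7·8 + 0.3·3 = 6.5
Option 2: 0.7·8 + 0.3·3 = 6.5
Option 3: 0.7·8 + 0.3·2 = 6.2
Option 4: 0.7·8 + 0.3·2 = 6.2
Option 5: 0.7·6 + 0.3·3 = 5.1
Option 6: 0.7·10 + 0.3·5 = 8.5
Highest Hurwicz score = 8.5 → Option 6.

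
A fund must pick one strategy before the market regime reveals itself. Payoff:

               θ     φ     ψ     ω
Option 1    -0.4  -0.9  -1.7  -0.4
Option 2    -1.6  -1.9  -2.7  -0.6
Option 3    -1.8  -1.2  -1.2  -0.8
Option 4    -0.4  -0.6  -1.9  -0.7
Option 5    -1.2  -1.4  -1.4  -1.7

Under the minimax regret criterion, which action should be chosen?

Option 1

Column bests: θ=-0.4, φ=-0.6, ψ=-1.2, ω=-0.4.
Option 1 regrets: 0.0, 0.3, 0.5, 0.0 → max 0.5
Option 2 regrets: 1.2, 1.3, 1.5, 0.2 → max 1.5
Option 3 regrets: 1.4, 0.6, 0.0, 0.4 → max 1.4
Option 4 regrets: 0.0, 0.0, 0.7, 0.3 → max 0.7
Option 5 regrets: 0.8, 0.8, 0.2, 1.3 → max 1.3
Smallest max regret = 0.5 → Option 1.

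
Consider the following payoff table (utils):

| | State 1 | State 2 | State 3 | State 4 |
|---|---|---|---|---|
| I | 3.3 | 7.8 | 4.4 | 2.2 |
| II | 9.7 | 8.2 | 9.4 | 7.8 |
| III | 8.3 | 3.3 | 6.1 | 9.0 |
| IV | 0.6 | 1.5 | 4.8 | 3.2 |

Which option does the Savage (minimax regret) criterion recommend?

Column bests: State 1=9.7, State 2=8.2, State 3=9.4, State 4=9.0.
I regrets: 6.4, 0.4, 5.0, 6.8 → max 6.8
II regrets: 0.0, 0.0, 0.0, 1.2 → max 1.2
III regrets: 1.4, 4.9, 3.3, 0.0 → max 4.9
IV regrets: 9.1, 6.7, 4.6, 5.8 → max 9.1
Smallest max regret = 1.2 → II.

II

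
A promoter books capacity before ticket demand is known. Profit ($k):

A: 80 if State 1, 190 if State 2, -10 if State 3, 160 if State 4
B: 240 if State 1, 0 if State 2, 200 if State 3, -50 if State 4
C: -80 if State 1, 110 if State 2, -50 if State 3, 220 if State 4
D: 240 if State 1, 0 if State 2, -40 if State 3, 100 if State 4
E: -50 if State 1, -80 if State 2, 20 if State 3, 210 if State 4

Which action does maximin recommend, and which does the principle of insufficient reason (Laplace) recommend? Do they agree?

maximin → A; laplace → A (agree)

Row minima: A=-10, B=-50, C=-80, D=-40, E=-80
Best worst-case = -10 → A.
Row averages: A=105, B=97.5, C=50, D=75, E=25
Highest average = 105 → A.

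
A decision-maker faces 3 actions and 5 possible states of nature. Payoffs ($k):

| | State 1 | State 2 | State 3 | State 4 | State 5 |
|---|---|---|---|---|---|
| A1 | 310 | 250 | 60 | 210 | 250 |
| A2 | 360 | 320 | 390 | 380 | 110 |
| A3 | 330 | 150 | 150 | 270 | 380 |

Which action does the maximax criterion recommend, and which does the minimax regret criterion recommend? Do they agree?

Row maxima: A1=310, A2=390, A3=380
Best best-case = 390 → A2.
Column bests: State 1=360, State 2=320, State 3=390, State 4=380, State 5=380.
A1 regrets: 50, 70, 330, 170, 130 → max 330
A2 regrets: 0, 0, 0, 0, 270 → max 270
A3 regrets: 30, 170, 240, 110, 0 → max 240
Smallest max regret = 240 → A3.

maximax → A2; minimax regret → A3 (disagree)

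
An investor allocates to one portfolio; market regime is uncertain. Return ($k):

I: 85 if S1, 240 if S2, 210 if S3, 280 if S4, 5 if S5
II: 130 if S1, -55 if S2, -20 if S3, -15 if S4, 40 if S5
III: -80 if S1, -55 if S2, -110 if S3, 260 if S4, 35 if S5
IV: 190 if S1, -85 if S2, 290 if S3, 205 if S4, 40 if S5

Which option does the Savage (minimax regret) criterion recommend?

Column bests: S1=190, S2=240, S3=290, S4=280, S5=40.
I regrets: 105, 0, 80, 0, 35 → max 105
II regrets: 60, 295, 310, 295, 0 → max 310
III regrets: 270, 295, 400, 20, 5 → max 400
IV regrets: 0, 325, 0, 75, 0 → max 325
Smallest max regret = 105 → I.

I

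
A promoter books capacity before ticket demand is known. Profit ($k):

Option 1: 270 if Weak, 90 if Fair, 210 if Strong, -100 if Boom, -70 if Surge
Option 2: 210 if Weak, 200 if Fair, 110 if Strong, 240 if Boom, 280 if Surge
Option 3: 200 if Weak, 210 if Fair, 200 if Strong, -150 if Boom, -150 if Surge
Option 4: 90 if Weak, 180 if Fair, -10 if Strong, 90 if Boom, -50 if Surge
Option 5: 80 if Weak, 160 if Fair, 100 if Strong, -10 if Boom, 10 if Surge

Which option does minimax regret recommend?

Option 2

Column bests: Weak=270, Fair=210, Strong=210, Boom=240, Surge=280.
Option 1 regrets: 0, 120, 0, 340, 350 → max 350
Option 2 regrets: 60, 10, 100, 0, 0 → max 100
Option 3 regrets: 70, 0, 10, 390, 430 → max 430
Option 4 regrets: 180, 30, 220, 150, 330 → max 330
Option 5 regrets: 190, 50, 110, 250, 270 → max 270
Smallest max regret = 100 → Option 2.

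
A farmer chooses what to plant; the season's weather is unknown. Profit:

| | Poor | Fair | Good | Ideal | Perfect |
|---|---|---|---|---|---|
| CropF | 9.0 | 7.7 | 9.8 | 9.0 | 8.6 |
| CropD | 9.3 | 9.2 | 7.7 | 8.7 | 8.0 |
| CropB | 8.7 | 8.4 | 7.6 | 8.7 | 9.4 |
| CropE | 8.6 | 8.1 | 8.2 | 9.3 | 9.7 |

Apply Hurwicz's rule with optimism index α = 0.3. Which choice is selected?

CropF: 0.3·9.8 + 0.7·7.7 = 8.33
CropD: 0.3·9.3 + 0.7·7.7 = 8.18
CropB: 0.3·9.4 + 0.7·7.6 = 8.14
CropE: 0.3·9.7 + 0.7·8.1 = 8.58
Highest Hurwicz score = 8.58 → CropE.

CropE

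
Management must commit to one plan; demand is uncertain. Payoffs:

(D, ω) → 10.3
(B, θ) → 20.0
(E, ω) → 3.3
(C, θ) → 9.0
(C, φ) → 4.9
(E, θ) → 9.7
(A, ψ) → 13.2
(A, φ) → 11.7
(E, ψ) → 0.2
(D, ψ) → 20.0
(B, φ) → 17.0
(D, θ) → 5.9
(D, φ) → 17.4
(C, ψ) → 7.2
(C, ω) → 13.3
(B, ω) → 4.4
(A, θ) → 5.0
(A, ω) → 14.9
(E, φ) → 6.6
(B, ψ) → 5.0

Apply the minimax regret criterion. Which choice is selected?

Column bests: θ=20.0, φ=17.4, ψ=20.0, ω=14.9.
A regrets: 15.0, 5.7, 6.8, 0.0 → max 15.0
B regrets: 0.0, 0.4, 15.0, 10.5 → max 15.0
C regrets: 11.0, 12.5, 12.8, 1.6 → max 12.8
D regrets: 14.1, 0.0, 0.0, 4.6 → max 14.1
E regrets: 10.3, 10.8, 19.8, 11.6 → max 19.8
Smallest max regret = 12.8 → C.

C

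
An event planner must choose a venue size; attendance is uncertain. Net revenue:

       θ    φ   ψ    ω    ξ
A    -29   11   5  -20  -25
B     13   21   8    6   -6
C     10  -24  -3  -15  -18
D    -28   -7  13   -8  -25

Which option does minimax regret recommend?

Column bests: θ=13, φ=21, ψ=13, ω=6, ξ=-6.
A regrets: 42, 10, 8, 26, 19 → max 42
B regrets: 0, 0, 5, 0, 0 → max 5
C regrets: 3, 45, 16, 21, 12 → max 45
D regrets: 41, 28, 0, 14, 19 → max 41
Smallest max regret = 5 → B.

B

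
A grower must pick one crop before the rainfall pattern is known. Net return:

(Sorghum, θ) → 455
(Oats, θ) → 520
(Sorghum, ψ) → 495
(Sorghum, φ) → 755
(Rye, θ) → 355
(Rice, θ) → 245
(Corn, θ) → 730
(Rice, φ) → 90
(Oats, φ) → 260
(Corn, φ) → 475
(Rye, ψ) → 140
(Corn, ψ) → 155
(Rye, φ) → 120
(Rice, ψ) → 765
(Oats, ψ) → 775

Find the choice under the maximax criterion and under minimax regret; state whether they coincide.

maximax → Oats; minimax regret → Sorghum (disagree)

Row maxima: Rye=355, Sorghum=755, Oats=775, Corn=730, Rice=765
Best best-case = 775 → Oats.
Column bests: θ=730, φ=755, ψ=775.
Rye regrets: 375, 635, 635 → max 635
Sorghum regrets: 275, 0, 280 → max 280
Oats regrets: 210, 495, 0 → max 495
Corn regrets: 0, 280, 620 → max 620
Rice regrets: 485, 665, 10 → max 665
Smallest max regret = 280 → Sorghum.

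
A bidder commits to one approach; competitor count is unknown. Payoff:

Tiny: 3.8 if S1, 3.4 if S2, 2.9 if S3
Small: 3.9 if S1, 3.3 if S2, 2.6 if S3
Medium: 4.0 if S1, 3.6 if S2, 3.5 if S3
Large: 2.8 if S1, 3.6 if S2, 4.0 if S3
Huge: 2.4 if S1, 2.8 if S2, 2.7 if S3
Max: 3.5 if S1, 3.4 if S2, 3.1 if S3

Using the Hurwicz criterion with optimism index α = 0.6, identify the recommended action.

Tiny: 0.6·3.8 + 0.4·2.9 = 3.44
Small: 0.6·3.9 + 0.4·2.6 = 3.38
Medium: 0.6·4.0 + 0.4·3.5 = 3.8
Large: 0.6·4.0 + 0.4·2.8 = 3.52
Huge: 0.6·2.8 + 0.4·2.4 = 2.64
Max: 0.6·3.5 + 0.4·3.1 = 3.34
Highest Hurwicz score = 3.8 → Medium.

Medium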